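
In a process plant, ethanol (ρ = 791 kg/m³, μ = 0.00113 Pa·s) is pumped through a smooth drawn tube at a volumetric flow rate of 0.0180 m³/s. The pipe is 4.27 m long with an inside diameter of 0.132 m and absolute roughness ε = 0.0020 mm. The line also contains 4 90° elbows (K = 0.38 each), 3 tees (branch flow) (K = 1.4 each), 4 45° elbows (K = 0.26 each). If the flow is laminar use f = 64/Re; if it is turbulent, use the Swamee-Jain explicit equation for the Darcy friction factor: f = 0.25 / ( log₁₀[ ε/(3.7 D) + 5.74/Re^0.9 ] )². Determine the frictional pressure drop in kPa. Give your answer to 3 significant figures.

ΔP ≈ 5.01 kPa

Cross-sectional area A = πD²/4 = π(0.132)²/4 = 0.01368 m²; mean velocity V = Q/A = 0.018/0.01368 = 1.315 m/s.
Reynolds number Re = ρVD/μ = 791 · 1.315 · 0.132 / 0.00113 = 1.215e+05.
Re > 4000 → turbulent. Relative roughness ε/D = 2e-06/0.132 = 1.52e-05. Swamee-Jain: f = 0.25/(log₁₀[1.52e-05/3.7 + 5.74/1.215e+05^0.9])² = 0.25/(log₁₀[4.1e-06 + 0.000152])² = 0.25/(-3.806)² = 0.01726.
Total minor-loss coefficient ΣK = 4·0.38 + 3·1.4 + 4·0.26 = 6.76.
ΔP = [f·L/D + ΣK]·(ρV²/2) = [0.01726·4.27/0.132 + 6.76]·(791·1.315²/2) = [0.5583 + 6.76]·684.3 = 5008 Pa.
ΔP = 5008 Pa = 5.01 kPa.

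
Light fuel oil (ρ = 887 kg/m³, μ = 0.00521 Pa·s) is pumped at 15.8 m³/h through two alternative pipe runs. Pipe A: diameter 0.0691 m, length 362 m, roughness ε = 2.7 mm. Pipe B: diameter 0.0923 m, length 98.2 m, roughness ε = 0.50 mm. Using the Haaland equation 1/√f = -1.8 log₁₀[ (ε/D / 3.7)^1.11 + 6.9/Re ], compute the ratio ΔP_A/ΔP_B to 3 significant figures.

Pipe A: V = Q/A = 0.004389/0.00375 = 1.17 m/s; Re = 1.377e+04; ε/D = 0.0391; Haaland → f = 0.06609; ΔP_A = f(L/D)(ρV²/2) = 2.103e+05 Pa.
Pipe B: V = Q/A = 0.004389/0.006691 = 0.6559 m/s; Re = 1.031e+04; ε/D = 0.00542; Haaland → f = 0.03776; ΔP_B = f(L/D)(ρV²/2) = 7666 Pa.
ΔP_A/ΔP_B = 2.103e+05/7666 = 27.4.

ΔP_A/ΔP_B ≈ 27.4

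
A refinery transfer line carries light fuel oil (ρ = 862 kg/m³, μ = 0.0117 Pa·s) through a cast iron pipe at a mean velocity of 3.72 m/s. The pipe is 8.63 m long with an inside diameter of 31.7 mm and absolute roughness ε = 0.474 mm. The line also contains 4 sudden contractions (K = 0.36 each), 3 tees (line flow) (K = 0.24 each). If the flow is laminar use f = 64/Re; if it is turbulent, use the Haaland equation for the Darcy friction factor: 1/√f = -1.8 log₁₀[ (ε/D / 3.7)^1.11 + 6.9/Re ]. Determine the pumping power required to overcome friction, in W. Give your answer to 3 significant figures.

Reynolds number Re = ρVD/μ = 862 · 3.72 · 0.0317 / 0.0117 = 8688.
Re > 4000 → turbulent. Relative roughness ε/D = 0.000474/0.0317 = 0.015. Haaland: 1/√f = -1.8 log₁₀[(0.015/3.7)^1.11 + 6.9/8688] = -1.8 log₁₀[0.0022 + 0.000794] = 4.542, so f = 0.04848.
Total minor-loss coefficient ΣK = 4·0.36 + 3·0.24 = 2.16.
ΔP = [f·L/D + ΣK]·(ρV²/2) = [0.04848·8.63/0.0317 + 2.16]·(862·3.72²/2) = [13.2 + 2.16]·5964 = 9.16e+04 Pa.
Q = V·A = 3.72·0.0007892 = 0.002936 m³/s.
Pumping power P = QΔP = 0.002936·9.16e+04 = 268.9 W = 269 W.

P ≈ 269 W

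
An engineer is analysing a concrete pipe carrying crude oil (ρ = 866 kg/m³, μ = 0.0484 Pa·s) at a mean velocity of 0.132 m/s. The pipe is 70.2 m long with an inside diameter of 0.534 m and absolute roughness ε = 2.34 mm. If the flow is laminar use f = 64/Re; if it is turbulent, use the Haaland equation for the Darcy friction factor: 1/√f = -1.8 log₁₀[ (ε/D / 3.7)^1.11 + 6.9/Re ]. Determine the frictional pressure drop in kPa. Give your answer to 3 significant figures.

Reynolds number Re = ρVD/μ = 866 · 0.132 · 0.534 / 0.0484 = 1261.
Re < 2300 → laminar flow, so f = 64/Re = 64/1261 = 0.05074 (the turbulent correlation is not needed).
Darcy-Weisbach: ΔP = f(L/D)(ρV²/2) = 0.05074·(70.2/0.534)·(866·0.132²/2) = 0.05074·131.5·7.545 = 50.33 Pa.
ΔP = 50.33 Pa = 0.0503 kPa.

ΔP ≈ 0.0503 kPa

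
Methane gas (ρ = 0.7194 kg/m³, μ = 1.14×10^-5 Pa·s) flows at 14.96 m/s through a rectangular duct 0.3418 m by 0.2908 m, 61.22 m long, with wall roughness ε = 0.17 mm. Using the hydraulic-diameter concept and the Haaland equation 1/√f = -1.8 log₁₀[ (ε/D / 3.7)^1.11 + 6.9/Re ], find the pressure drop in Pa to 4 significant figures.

Hydraulic diameter D_h = 4A/P = 4·(0.3418·0.2908)/(2·(0.3418+0.2908)) = 0.3976/1.265 = 0.3142 m.
Re = ρVD_h/μ = 0.7194·14.96·0.3142/1.14e-05 = 2.967e+05.
ε/D_h = 0.00017/0.3142 = 0.000541; Haaland gives 1/√f = -1.8 log₁₀[5.54e-05+2.33e-05] = 7.388, so f = 0.01832.
ΔP = f(L/D_h)(ρV²/2) = 0.01832·61.22/0.3142·80.5 = 287.3 Pa.

ΔP ≈ 287.3 Pa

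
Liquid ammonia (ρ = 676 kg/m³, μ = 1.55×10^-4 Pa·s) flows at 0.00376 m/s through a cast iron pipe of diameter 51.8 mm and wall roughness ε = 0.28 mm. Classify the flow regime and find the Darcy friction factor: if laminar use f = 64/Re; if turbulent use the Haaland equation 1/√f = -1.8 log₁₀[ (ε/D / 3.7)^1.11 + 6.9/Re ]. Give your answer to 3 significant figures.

f ≈ 0.0753

Re = ρVD/μ = 676·0.00376·0.0518/0.000155 = 849.4.
Re < 2300 → laminar, so f = 64/Re = 0.07534 (roughness is irrelevant in laminar flow).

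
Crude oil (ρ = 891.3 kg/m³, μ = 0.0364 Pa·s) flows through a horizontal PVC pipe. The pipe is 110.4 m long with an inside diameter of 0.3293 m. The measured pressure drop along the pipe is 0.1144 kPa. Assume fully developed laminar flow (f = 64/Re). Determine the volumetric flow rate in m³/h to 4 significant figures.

For laminar flow, f = 64/Re with Re = ρVD/μ, so Darcy-Weisbach reduces to ΔP = 32μLV/D². Solving for V: V = ΔP·D²/(32μL) = 114.4·(0.3293)²/(32·0.0364·110.4) = 0.09647 m/s.
Check: Re = ρVD/μ = 891.3·0.09647·0.3293/0.0364 = 777.9 < 2300, so the laminar assumption holds.
Q = V·A = 0.09647·(π/4·0.3293²) = 0.008216 m³/s = 29.58 m³/h.

Q ≈ 29.58 m³/h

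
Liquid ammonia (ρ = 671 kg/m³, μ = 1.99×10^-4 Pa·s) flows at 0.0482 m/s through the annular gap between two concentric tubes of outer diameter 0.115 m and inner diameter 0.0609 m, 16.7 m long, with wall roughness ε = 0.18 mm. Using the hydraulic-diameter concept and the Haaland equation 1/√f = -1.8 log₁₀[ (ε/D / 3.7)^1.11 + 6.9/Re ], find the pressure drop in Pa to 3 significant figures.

Hydraulic diameter D_h = 4A/P = D_o - D_i = 0.115 - 0.0609 = 0.0541 m.
Re = ρVD_h/μ = 671·0.0482·0.0541/0.000199 = 8793.
ε/D_h = 0.00018/0.0541 = 0.00333; Haaland gives 1/√f = -1.8 log₁₀[0.000416+0.000785] = 5.257, so f = 0.03618.
ΔP = f(L/D_h)(ρV²/2) = 0.03618·16.7/0.0541·0.7794 = 8.706 Pa.

ΔP ≈ 8.71 Pa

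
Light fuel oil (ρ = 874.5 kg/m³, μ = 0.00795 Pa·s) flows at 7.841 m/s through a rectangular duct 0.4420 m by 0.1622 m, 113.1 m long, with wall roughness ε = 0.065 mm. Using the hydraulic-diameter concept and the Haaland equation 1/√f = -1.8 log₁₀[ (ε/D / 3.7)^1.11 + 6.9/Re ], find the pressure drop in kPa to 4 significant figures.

ΔP ≈ 221.6 kPa

Hydraulic diameter D_h = 4A/P = 4·(0.442·0.1622)/(2·(0.442+0.1622)) = 0.2868/1.208 = 0.2373 m.
Re = ρVD_h/μ = 874.5·7.841·0.2373/0.00795 = 2.047e+05.
ε/D_h = 6.5e-05/0.2373 = 0.000274; Haaland gives 1/√f = -1.8 log₁₀[2.6e-05+3.37e-05] = 7.603, so f = 0.0173.
ΔP = f(L/D_h)(ρV²/2) = 0.0173·113.1/0.2373·2.688e+04 = 2.216e+05 Pa.
ΔP = 221.6 kPa.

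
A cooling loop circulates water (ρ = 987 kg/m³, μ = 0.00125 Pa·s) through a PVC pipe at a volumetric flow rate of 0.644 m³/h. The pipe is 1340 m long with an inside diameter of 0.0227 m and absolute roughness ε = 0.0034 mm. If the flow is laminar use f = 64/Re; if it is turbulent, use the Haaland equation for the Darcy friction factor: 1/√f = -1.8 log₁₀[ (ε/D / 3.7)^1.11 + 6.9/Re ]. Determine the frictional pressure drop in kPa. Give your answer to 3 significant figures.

ΔP ≈ 188 kPa

Q = 0.644 m³/h = 0.644/3600 = 0.0001789 m³/s.
Cross-sectional area A = πD²/4 = π(0.0227)²/4 = 0.0004047 m²; mean velocity V = Q/A = 0.0001789/0.0004047 = 0.442 m/s.
Reynolds number Re = ρVD/μ = 987 · 0.442 · 0.0227 / 0.00125 = 7923.
Re > 4000 → turbulent. Relative roughness ε/D = 3.4e-06/0.0227 = 0.00015. Haaland: 1/√f = -1.8 log₁₀[(0.00015/3.7)^1.11 + 6.9/7923] = -1.8 log₁₀[1.33e-05 + 0.000871] = 5.496, so f = 0.0331.
Darcy-Weisbach: ΔP = f(L/D)(ρV²/2) = 0.0331·(1340/0.0227)·(987·0.442²/2) = 0.0331·5.903e+04·96.42 = 1.884e+05 Pa.
ΔP = 1.884e+05 Pa = 188 kPa.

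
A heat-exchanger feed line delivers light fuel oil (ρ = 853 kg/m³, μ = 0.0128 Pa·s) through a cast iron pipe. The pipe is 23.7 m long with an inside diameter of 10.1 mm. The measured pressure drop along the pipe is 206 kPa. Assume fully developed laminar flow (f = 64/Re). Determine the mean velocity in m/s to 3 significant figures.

V ≈ 2.16 m/s

For laminar flow, f = 64/Re with Re = ρVD/μ, so Darcy-Weisbach reduces to ΔP = 32μLV/D². Solving for V: V = ΔP·D²/(32μL) = 2.06e+05·(0.0101)²/(32·0.0128·23.7) = 2.165 m/s.
Check: Re = ρVD/μ = 853·2.165·0.0101/0.0128 = 1457 < 2300, so the laminar assumption holds.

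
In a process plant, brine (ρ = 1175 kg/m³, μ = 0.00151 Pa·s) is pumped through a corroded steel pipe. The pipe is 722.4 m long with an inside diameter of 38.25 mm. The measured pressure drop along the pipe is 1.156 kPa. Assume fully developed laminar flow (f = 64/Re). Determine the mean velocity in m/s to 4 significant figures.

V ≈ 0.04845 m/s

For laminar flow, f = 64/Re with Re = ρVD/μ, so Darcy-Weisbach reduces to ΔP = 32μLV/D². Solving for V: V = ΔP·D²/(32μL) = 1156·(0.03825)²/(32·0.00151·722.4) = 0.04845 m/s.
Check: Re = ρVD/μ = 1175·0.04845·0.03825/0.00151 = 1442 < 2300, so the laminar assumption holds.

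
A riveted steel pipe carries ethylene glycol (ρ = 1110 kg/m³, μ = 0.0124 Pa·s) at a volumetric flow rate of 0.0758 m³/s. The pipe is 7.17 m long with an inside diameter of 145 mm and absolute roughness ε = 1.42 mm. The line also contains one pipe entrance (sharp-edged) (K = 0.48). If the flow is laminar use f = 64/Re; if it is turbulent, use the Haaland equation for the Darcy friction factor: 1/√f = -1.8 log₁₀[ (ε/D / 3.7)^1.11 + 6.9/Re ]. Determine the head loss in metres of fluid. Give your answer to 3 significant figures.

Cross-sectional area A = πD²/4 = π(0.145)²/4 = 0.01651 m²; mean velocity V = Q/A = 0.0758/0.01651 = 4.59 m/s.
Reynolds number Re = ρVD/μ = 1110 · 4.59 · 0.145 / 0.0124 = 5.958e+04.
Re > 4000 → turbulent. Relative roughness ε/D = 0.00142/0.145 = 0.00979. Haaland: 1/√f = -1.8 log₁₀[(0.00979/3.7)^1.11 + 6.9/5.958e+04] = -1.8 log₁₀[0.00138 + 0.000116] = 5.086, so f = 0.03865.
Total minor-loss coefficient ΣK = 1·0.48 = 0.48.
ΔP = [f·L/D + ΣK]·(ρV²/2) = [0.03865·7.17/0.145 + 0.48]·(1110·4.59²/2) = [1.911 + 0.48]·1.169e+04 = 2.797e+04 Pa.
Head loss h_f = ΔP/(ρg) = 2.797e+04/(1110·9.81) = 2.57 m.

h_f ≈ 2.57 m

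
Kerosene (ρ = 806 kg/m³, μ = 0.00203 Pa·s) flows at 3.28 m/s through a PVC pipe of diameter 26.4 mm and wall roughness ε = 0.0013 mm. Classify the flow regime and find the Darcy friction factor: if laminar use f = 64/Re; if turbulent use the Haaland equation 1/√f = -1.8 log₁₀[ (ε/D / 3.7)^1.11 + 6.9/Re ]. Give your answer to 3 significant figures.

f ≈ 0.0227

Re = ρVD/μ = 806·3.28·0.0264/0.00203 = 3.438e+04.
Re > 4000 → turbulent. ε/D = 1.3e-06/0.0264 = 4.92e-05; Haaland: 1/√f = -1.8 log₁₀[3.87e-06 + 0.000201] = 6.641, so f = 0.02268.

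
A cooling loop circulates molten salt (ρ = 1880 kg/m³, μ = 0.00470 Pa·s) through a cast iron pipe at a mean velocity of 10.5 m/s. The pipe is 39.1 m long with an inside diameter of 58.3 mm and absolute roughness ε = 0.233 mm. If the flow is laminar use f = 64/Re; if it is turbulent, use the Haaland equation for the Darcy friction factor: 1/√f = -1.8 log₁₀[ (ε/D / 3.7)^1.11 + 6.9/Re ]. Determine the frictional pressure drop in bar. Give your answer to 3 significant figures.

Reynolds number Re = ρVD/μ = 1880 · 10.5 · 0.0583 / 0.0047 = 2.449e+05.
Re > 4000 → turbulent. Relative roughness ε/D = 0.000233/0.0583 = 0.004. Haaland: 1/√f = -1.8 log₁₀[(0.004/3.7)^1.11 + 6.9/2.449e+05] = -1.8 log₁₀[0.00051 + 2.82e-05] = 5.885, so f = 0.02887.
Darcy-Weisbach: ΔP = f(L/D)(ρV²/2) = 0.02887·(39.1/0.0583)·(1880·10.5²/2) = 0.02887·670.7·1.036e+05 = 2.007e+06 Pa.
ΔP = 2.007e+06 Pa = 20.1 bar.

ΔP ≈ 20.1 bar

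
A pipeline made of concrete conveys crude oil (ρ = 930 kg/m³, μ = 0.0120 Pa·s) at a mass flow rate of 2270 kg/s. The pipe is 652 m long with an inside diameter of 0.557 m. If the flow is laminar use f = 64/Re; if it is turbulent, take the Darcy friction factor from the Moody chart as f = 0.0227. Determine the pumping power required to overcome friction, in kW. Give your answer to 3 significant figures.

A = πD²/4 = π(0.557)²/4 = 0.2437 m²; mean velocity V = ṁ/(ρA) = 2270/(930 · 0.2437) = 10.02 m/s.
Reynolds number Re = ρVD/μ = 930 · 10.02 · 0.557 / 0.012 = 4.324e+05.
Re > 4000 → turbulent; use the Moody-chart value f = 0.0227.
Darcy-Weisbach: ΔP = f(L/D)(ρV²/2) = 0.0227·(652/0.557)·(930·10.02²/2) = 0.0227·1171·4.666e+04 = 1.24e+06 Pa.
Q = ṁ/ρ = 2270/930 = 2.441 m³/s.
Pumping power P = QΔP = 2.441·1.24e+06 = 3026000 W = 3030 kW.

P ≈ 3030 kW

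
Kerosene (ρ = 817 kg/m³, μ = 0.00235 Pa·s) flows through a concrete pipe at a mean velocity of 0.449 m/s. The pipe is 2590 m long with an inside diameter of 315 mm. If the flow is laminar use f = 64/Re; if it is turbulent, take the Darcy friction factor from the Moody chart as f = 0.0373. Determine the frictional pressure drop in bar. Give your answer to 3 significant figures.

ΔP ≈ 0.253 bar

Reynolds number Re = ρVD/μ = 817 · 0.449 · 0.315 / 0.00235 = 4.917e+04.
Re > 4000 → turbulent; use the Moody-chart value f = 0.0373.
Darcy-Weisbach: ΔP = f(L/D)(ρV²/2) = 0.0373·(2590/0.315)·(817·0.449²/2) = 0.0373·8222·82.35 = 2.526e+04 Pa.
ΔP = 2.526e+04 Pa = 0.253 bar.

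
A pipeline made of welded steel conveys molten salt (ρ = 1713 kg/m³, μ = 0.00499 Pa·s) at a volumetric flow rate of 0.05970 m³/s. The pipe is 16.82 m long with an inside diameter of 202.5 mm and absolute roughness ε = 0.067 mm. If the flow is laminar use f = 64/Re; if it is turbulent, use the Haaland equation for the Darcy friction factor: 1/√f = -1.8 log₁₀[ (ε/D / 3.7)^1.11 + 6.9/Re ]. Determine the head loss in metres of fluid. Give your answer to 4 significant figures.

h_f ≈ 0.2714 m

Cross-sectional area A = πD²/4 = π(0.2025)²/4 = 0.03221 m²; mean velocity V = Q/A = 0.0597/0.03221 = 1.854 m/s.
Reynolds number Re = ρVD/μ = 1713 · 1.854 · 0.2025 / 0.00499 = 1.289e+05.
Re > 4000 → turbulent. Relative roughness ε/D = 6.7e-05/0.2025 = 0.000331. Haaland: 1/√f = -1.8 log₁₀[(0.000331/3.7)^1.11 + 6.9/1.289e+05] = -1.8 log₁₀[3.21e-05 + 5.35e-05] = 7.321, so f = 0.01866.
Darcy-Weisbach: ΔP = f(L/D)(ρV²/2) = 0.01866·(16.82/0.2025)·(1713·1.854²/2) = 0.01866·83.06·2943 = 4560 Pa.
Head loss h_f = ΔP/(ρg) = 4560/(1713·9.81) = 0.2714 m.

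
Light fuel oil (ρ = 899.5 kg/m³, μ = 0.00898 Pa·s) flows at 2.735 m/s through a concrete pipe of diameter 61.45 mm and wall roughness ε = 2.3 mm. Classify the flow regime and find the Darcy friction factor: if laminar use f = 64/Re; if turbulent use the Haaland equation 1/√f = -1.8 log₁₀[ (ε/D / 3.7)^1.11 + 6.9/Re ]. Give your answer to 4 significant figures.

Re = ρVD/μ = 899.5·2.735·0.06145/0.00898 = 1.683e+04.
Re > 4000 → turbulent. ε/D = 0.0023/0.06145 = 0.0374; Haaland: 1/√f = -1.8 log₁₀[0.0061 + 0.00041] = 3.935, so f = 0.06458.

f ≈ 0.06458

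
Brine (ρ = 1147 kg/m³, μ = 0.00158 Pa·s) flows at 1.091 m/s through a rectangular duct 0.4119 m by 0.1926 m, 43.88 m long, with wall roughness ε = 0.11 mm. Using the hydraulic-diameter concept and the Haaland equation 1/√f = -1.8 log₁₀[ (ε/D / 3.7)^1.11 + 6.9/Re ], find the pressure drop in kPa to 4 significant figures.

Hydraulic diameter D_h = 4A/P = 4·(0.4119·0.1926)/(2·(0.4119+0.1926)) = 0.3173/1.209 = 0.2625 m.
Re = ρVD_h/μ = 1147·1.091·0.2625/0.00158 = 2.079e+05.
ε/D_h = 0.00011/0.2625 = 0.000419; Haaland gives 1/√f = -1.8 log₁₀[4.17e-05+3.32e-05] = 7.426, so f = 0.01813.
ΔP = f(L/D_h)(ρV²/2) = 0.01813·43.88/0.2625·682.6 = 2069 Pa.
ΔP = 2.069 kPa.

ΔP ≈ 2.069 kPa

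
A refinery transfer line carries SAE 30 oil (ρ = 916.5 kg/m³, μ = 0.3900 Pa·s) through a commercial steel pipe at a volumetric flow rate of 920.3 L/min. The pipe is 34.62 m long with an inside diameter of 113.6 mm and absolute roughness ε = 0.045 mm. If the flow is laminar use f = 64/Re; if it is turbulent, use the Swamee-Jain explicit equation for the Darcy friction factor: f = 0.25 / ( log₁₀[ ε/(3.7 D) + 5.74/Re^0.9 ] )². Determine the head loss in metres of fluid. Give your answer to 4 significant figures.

Q = 920.3 L/min = 920.3/60000 = 0.01534 m³/s.
Cross-sectional area A = πD²/4 = π(0.1136)²/4 = 0.01014 m²; mean velocity V = Q/A = 0.01534/0.01014 = 1.513 m/s.
Reynolds number Re = ρVD/μ = 916.5 · 1.513 · 0.1136 / 0.39 = 404.
Re < 2300 → laminar flow, so f = 64/Re = 64/404 = 0.1584 (the turbulent correlation is not needed).
Darcy-Weisbach: ΔP = f(L/D)(ρV²/2) = 0.1584·(34.62/0.1136)·(916.5·1.513²/2) = 0.1584·304.8·1049 = 5.067e+04 Pa.
Head loss h_f = ΔP/(ρg) = 5.067e+04/(916.5·9.81) = 5.635 m.

h_f ≈ 5.635 m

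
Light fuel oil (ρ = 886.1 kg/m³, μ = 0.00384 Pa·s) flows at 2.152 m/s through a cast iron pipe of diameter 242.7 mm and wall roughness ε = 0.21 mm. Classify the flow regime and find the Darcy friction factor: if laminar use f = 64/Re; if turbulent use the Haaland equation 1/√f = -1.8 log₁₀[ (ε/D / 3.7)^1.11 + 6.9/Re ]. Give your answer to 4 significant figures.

f ≈ 0.02112

Re = ρVD/μ = 886.1·2.152·0.2427/0.00384 = 1.205e+05.
Re > 4000 → turbulent. ε/D = 0.00021/0.2427 = 0.000865; Haaland: 1/√f = -1.8 log₁₀[9.32e-05 + 5.73e-05] = 6.881, so f = 0.02112.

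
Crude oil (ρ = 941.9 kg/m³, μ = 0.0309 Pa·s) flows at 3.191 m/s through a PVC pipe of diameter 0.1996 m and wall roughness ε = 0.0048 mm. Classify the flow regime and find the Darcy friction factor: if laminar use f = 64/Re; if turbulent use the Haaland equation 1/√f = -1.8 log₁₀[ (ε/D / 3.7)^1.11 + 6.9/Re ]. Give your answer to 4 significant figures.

Re = ρVD/μ = 941.9·3.191·0.1996/0.0309 = 1.941e+04.
Re > 4000 → turbulent. ε/D = 4.8e-06/0.1996 = 2.4e-05; Haaland: 1/√f = -1.8 log₁₀[1.75e-06 + 0.000355] = 6.205, so f = 0.02597.

f ≈ 0.02597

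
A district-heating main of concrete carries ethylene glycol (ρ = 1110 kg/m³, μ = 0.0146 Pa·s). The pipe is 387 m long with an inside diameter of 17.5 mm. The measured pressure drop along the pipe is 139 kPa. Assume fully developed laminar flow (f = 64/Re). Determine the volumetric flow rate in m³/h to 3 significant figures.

For laminar flow, f = 64/Re with Re = ρVD/μ, so Darcy-Weisbach reduces to ΔP = 32μLV/D². Solving for V: V = ΔP·D²/(32μL) = 1.39e+05·(0.0175)²/(32·0.0146·387) = 0.2354 m/s.
Check: Re = ρVD/μ = 1110·0.2354·0.0175/0.0146 = 313.2 < 2300, so the laminar assumption holds.
Q = V·A = 0.2354·(π/4·0.0175²) = 5.663e-05 m³/s = 0.204 m³/h.

Q ≈ 0.204 m³/h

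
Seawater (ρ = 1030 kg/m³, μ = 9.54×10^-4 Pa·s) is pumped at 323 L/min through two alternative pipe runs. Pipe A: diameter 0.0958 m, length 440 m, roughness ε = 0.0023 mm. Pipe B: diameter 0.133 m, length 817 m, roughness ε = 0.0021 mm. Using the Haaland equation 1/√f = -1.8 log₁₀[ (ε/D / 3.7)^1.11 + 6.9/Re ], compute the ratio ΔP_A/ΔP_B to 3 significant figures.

ΔP_A/ΔP_B ≈ 2.59

Pipe A: V = Q/A = 0.005383/0.007208 = 0.7468 m/s; Re = 7.725e+04; ε/D = 2.4e-05; Haaland → f = 0.0189; ΔP_A = f(L/D)(ρV²/2) = 2.494e+04 Pa.
Pipe B: V = Q/A = 0.005383/0.01389 = 0.3875 m/s; Re = 5.564e+04; ε/D = 1.58e-05; Haaland → f = 0.02026; ΔP_B = f(L/D)(ρV²/2) = 9625 Pa.
ΔP_A/ΔP_B = 2.494e+04/9625 = 2.59.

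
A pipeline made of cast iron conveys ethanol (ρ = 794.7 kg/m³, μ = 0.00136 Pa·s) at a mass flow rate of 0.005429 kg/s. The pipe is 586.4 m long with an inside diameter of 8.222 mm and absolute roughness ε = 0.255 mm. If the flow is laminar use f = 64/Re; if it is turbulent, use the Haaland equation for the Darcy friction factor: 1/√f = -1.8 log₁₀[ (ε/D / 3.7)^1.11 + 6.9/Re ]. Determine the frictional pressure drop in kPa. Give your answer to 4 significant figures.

ΔP ≈ 48.57 kPa

A = πD²/4 = π(0.008222)²/4 = 5.309e-05 m²; mean velocity V = ṁ/(ρA) = 0.005429/(794.7 · 5.309e-05) = 0.1287 m/s.
Reynolds number Re = ρVD/μ = 794.7 · 0.1287 · 0.008222 / 0.00136 = 618.2.
Re < 2300 → laminar flow, so f = 64/Re = 64/618.2 = 0.1035 (the turbulent correlation is not needed).
Darcy-Weisbach: ΔP = f(L/D)(ρV²/2) = 0.1035·(586.4/0.008222)·(794.7·0.1287²/2) = 0.1035·7.132e+04·6.578 = 4.857e+04 Pa.
ΔP = 4.857e+04 Pa = 48.57 kPa.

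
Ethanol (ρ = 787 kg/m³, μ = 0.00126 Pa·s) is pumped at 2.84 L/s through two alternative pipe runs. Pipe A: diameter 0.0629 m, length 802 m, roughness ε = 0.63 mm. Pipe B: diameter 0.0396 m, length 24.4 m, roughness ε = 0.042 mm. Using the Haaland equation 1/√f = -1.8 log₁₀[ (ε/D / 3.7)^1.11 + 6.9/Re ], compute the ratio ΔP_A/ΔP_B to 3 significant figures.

Pipe A: V = Q/A = 0.00284/0.003107 = 0.914 m/s; Re = 3.591e+04; ε/D = 0.01; Haaland → f = 0.03952; ΔP_A = f(L/D)(ρV²/2) = 1.656e+05 Pa.
Pipe B: V = Q/A = 0.00284/0.001232 = 2.306 m/s; Re = 5.703e+04; ε/D = 0.00106; Haaland → f = 0.0235; ΔP_B = f(L/D)(ρV²/2) = 3.03e+04 Pa.
ΔP_A/ΔP_B = 1.656e+05/3.03e+04 = 5.47.

ΔP_A/ΔP_B ≈ 5.47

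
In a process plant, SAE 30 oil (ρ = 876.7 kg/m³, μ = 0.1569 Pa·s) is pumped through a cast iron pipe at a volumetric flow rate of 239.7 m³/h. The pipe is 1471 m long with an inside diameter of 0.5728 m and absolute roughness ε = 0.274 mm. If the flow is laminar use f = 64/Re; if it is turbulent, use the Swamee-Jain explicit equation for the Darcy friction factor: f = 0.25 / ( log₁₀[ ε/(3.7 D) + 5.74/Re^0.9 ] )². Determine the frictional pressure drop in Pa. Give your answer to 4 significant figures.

ΔP ≈ 5816 Pa

Q = 239.7 m³/h = 239.7/3600 = 0.06658 m³/s.
Cross-sectional area A = πD²/4 = π(0.5728)²/4 = 0.2577 m²; mean velocity V = Q/A = 0.06658/0.2577 = 0.2584 m/s.
Reynolds number Re = ρVD/μ = 876.7 · 0.2584 · 0.5728 / 0.157 = 827.
Re < 2300 → laminar flow, so f = 64/Re = 64/827 = 0.07739 (the turbulent correlation is not needed).
Darcy-Weisbach: ΔP = f(L/D)(ρV²/2) = 0.07739·(1471/0.5728)·(876.7·0.2584²/2) = 0.07739·2568·29.27 = 5816 Pa.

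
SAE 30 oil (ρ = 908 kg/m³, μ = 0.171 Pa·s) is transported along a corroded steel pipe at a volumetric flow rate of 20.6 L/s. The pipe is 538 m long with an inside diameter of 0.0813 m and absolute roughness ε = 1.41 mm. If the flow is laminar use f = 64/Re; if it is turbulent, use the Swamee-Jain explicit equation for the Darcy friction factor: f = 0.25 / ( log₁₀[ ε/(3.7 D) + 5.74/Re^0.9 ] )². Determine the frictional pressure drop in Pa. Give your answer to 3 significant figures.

ΔP ≈ 1.77×10^6 Pa

Q = 20.6 L/s = 20.6/1000 = 0.0206 m³/s.
Cross-sectional area A = πD²/4 = π(0.0813)²/4 = 0.005191 m²; mean velocity V = Q/A = 0.0206/0.005191 = 3.968 m/s.
Reynolds number Re = ρVD/μ = 908 · 3.968 · 0.0813 / 0.171 = 1713.
Re < 2300 → laminar flow, so f = 64/Re = 64/1713 = 0.03736 (the turbulent correlation is not needed).
Darcy-Weisbach: ΔP = f(L/D)(ρV²/2) = 0.03736·(538/0.0813)·(908·3.968²/2) = 0.03736·6617·7149 = 1.767e+06 Pa.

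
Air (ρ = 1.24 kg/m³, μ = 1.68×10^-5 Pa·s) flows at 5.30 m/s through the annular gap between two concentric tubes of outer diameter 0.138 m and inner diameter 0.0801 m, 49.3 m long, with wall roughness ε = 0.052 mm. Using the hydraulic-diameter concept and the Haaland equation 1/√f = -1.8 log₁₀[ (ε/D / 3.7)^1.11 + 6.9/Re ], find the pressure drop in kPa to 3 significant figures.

ΔP ≈ 0.397 kPa

Hydraulic diameter D_h = 4A/P = D_o - D_i = 0.138 - 0.0801 = 0.0579 m.
Re = ρVD_h/μ = 1.24·5.3·0.0579/1.68e-05 = 2.265e+04.
ε/D_h = 5.2e-05/0.0579 = 0.000898; Haaland gives 1/√f = -1.8 log₁₀[9.72e-05+0.000305] = 6.113, so f = 0.02676.
ΔP = f(L/D_h)(ρV²/2) = 0.02676·49.3/0.0579·17.42 = 396.9 Pa.
ΔP = 0.397 kPa.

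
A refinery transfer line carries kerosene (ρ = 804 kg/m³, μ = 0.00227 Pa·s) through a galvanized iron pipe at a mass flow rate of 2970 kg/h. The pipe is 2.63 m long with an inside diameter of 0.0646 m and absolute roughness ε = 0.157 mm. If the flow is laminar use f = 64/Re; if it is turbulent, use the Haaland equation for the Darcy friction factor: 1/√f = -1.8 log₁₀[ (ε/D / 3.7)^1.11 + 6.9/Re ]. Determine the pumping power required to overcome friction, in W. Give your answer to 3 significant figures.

P ≈ 0.0604 W

ṁ = 2970 kg/h = 2970/3600 = 0.825 kg/s.
A = πD²/4 = π(0.0646)²/4 = 0.003278 m²; mean velocity V = ṁ/(ρA) = 0.825/(804 · 0.003278) = 0.3131 m/s.
Reynolds number Re = ρVD/μ = 804 · 0.3131 · 0.0646 / 0.00227 = 7163.
Re > 4000 → turbulent. Relative roughness ε/D = 0.000157/0.0646 = 0.00243. Haaland: 1/√f = -1.8 log₁₀[(0.00243/3.7)^1.11 + 6.9/7163] = -1.8 log₁₀[0.000293 + 0.000963] = 5.221, so f = 0.03668.
Darcy-Weisbach: ΔP = f(L/D)(ρV²/2) = 0.03668·(2.63/0.0646)·(804·0.3131²/2) = 0.03668·40.71·39.4 = 58.84 Pa.
Q = ṁ/ρ = 0.825/804 = 0.001026 m³/s.
Pumping power P = QΔP = 0.001026·58.84 = 0.06037 W = 0.0604 W.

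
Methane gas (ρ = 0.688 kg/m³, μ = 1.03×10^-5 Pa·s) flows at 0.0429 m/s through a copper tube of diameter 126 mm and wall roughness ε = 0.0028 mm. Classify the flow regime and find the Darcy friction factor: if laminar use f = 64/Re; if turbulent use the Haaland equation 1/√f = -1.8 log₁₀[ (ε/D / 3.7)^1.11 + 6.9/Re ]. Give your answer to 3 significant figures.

f ≈ 0.177

Re = ρVD/μ = 0.688·0.0429·0.126/1.03e-05 = 361.1.
Re < 2300 → laminar, so f = 64/Re = 0.1773 (roughness is irrelevant in laminar flow).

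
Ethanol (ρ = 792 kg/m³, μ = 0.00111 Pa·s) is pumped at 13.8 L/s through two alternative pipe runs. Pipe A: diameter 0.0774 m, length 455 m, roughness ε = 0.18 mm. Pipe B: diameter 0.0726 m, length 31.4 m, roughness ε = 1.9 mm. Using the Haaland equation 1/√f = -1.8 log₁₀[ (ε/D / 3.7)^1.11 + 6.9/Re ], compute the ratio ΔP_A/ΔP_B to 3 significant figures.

Pipe A: V = Q/A = 0.0138/0.004705 = 2.933 m/s; Re = 1.62e+05; ε/D = 0.00233; Haaland → f = 0.02531; ΔP_A = f(L/D)(ρV²/2) = 5.068e+05 Pa.
Pipe B: V = Q/A = 0.0138/0.00414 = 3.334 m/s; Re = 1.727e+05; ε/D = 0.0262; Haaland → f = 0.05436; ΔP_B = f(L/D)(ρV²/2) = 1.035e+05 Pa.
ΔP_A/ΔP_B = 5.068e+05/1.035e+05 = 4.90.

ΔP_A/ΔP_B ≈ 4.90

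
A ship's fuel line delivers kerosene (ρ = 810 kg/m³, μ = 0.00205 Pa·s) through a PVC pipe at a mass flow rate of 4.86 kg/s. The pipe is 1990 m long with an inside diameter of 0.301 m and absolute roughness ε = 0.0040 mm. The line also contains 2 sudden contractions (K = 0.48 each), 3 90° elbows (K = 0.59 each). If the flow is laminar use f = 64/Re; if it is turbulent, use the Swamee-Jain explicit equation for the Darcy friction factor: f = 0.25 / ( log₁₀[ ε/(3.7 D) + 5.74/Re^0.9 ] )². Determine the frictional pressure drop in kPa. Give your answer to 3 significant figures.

ΔP ≈ 0.597 kPa

A = πD²/4 = π(0.301)²/4 = 0.07116 m²; mean velocity V = ṁ/(ρA) = 4.86/(810 · 0.07116) = 0.08432 m/s.
Reynolds number Re = ρVD/μ = 810 · 0.08432 · 0.301 / 0.00205 = 1.003e+04.
Re > 4000 → turbulent. Relative roughness ε/D = 4e-06/0.301 = 1.33e-05. Swamee-Jain: f = 0.25/(log₁₀[1.33e-05/3.7 + 5.74/1.003e+04^0.9])² = 0.25/(log₁₀[3.59e-06 + 0.00144])² = 0.25/(-2.841)² = 0.03097.
Total minor-loss coefficient ΣK = 2·0.48 + 3·0.59 = 2.73.
ΔP = [f·L/D + ΣK]·(ρV²/2) = [0.03097·1990/0.301 + 2.73]·(810·0.08432²/2) = [204.8 + 2.73]·2.879 = 597.5 Pa.
ΔP = 597.5 Pa = 0.597 kPa.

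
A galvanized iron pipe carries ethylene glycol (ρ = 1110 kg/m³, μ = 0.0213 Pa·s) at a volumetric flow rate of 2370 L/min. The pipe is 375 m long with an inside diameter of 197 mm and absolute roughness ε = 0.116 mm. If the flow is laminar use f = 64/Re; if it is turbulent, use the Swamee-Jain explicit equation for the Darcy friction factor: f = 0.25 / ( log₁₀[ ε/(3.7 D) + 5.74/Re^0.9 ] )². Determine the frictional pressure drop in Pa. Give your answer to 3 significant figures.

ΔP ≈ 52900 Pa

Q = 2370 L/min = 2370/60000 = 0.0395 m³/s.
Cross-sectional area A = πD²/4 = π(0.197)²/4 = 0.03048 m²; mean velocity V = Q/A = 0.0395/0.03048 = 1.296 m/s.
Reynolds number Re = ρVD/μ = 1110 · 1.296 · 0.197 / 0.0213 = 1.33e+04.
Re > 4000 → turbulent. Relative roughness ε/D = 0.000116/0.197 = 0.000589. Swamee-Jain: f = 0.25/(log₁₀[0.000589/3.7 + 5.74/1.33e+04^0.9])² = 0.25/(log₁₀[0.000159 + 0.00112])² = 0.25/(-2.895)² = 0.02983.
Darcy-Weisbach: ΔP = f(L/D)(ρV²/2) = 0.02983·(375/0.197)·(1110·1.296²/2) = 0.02983·1904·932.1 = 5.293e+04 Pa.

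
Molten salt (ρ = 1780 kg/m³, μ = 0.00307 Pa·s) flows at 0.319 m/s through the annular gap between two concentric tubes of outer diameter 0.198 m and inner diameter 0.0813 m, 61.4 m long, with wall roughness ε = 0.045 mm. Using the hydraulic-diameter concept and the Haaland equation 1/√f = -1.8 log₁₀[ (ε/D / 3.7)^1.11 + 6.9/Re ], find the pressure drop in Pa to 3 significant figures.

ΔP ≈ 1240 Pa

Hydraulic diameter D_h = 4A/P = D_o - D_i = 0.198 - 0.0813 = 0.1167 m.
Re = ρVD_h/μ = 1780·0.319·0.1167/0.00307 = 2.158e+04.
ε/D_h = 4.5e-05/0.1167 = 0.000386; Haaland gives 1/√f = -1.8 log₁₀[3.8e-05+0.00032] = 6.204, so f = 0.02598.
ΔP = f(L/D_h)(ρV²/2) = 0.02598·61.4/0.1167·90.57 = 1238 Pa.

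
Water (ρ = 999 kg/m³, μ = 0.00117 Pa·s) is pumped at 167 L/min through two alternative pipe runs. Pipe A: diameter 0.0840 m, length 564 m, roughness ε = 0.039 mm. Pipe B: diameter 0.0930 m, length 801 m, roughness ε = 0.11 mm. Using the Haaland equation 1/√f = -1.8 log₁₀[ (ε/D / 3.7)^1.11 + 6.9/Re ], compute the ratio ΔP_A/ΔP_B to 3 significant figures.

Pipe A: V = Q/A = 0.002783/0.005542 = 0.5022 m/s; Re = 3.602e+04; ε/D = 0.000464; Haaland → f = 0.02351; ΔP_A = f(L/D)(ρV²/2) = 1.989e+04 Pa.
Pipe B: V = Q/A = 0.002783/0.006793 = 0.4097 m/s; Re = 3.254e+04; ε/D = 0.00118; Haaland → f = 0.02573; ΔP_B = f(L/D)(ρV²/2) = 1.858e+04 Pa.
ΔP_A/ΔP_B = 1.989e+04/1.858e+04 = 1.07.

ΔP_A/ΔP_B ≈ 1.07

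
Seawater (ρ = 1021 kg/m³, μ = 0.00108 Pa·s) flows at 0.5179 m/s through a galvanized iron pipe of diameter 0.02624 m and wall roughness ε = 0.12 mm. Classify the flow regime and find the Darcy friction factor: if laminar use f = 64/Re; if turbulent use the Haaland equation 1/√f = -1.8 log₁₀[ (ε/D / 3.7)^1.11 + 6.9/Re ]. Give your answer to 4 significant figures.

Re = ρVD/μ = 1021·0.5179·0.02624/0.00108 = 1.285e+04.
Re > 4000 → turbulent. ε/D = 0.00012/0.02624 = 0.00457; Haaland: 1/√f = -1.8 log₁₀[0.000592 + 0.000537] = 5.305, so f = 0.03553.

f ≈ 0.03553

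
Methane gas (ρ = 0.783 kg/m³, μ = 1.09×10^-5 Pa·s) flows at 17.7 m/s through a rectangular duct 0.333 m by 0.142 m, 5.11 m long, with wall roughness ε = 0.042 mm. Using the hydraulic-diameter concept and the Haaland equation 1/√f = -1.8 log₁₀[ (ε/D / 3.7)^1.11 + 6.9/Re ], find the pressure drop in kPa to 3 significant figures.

ΔP ≈ 0.0518 kPa

Hydraulic diameter D_h = 4A/P = 4·(0.333·0.142)/(2·(0.333+0.142)) = 0.1891/0.95 = 0.1991 m.
Re = ρVD_h/μ = 0.783·17.7·0.1991/1.09e-05 = 2.531e+05.
ε/D_h = 4.2e-05/0.1991 = 0.000211; Haaland gives 1/√f = -1.8 log₁₀[1.95e-05+2.73e-05] = 7.795, so f = 0.01646.
ΔP = f(L/D_h)(ρV²/2) = 0.01646·5.11/0.1991·122.7 = 51.81 Pa.
ΔP = 0.0518 kPa.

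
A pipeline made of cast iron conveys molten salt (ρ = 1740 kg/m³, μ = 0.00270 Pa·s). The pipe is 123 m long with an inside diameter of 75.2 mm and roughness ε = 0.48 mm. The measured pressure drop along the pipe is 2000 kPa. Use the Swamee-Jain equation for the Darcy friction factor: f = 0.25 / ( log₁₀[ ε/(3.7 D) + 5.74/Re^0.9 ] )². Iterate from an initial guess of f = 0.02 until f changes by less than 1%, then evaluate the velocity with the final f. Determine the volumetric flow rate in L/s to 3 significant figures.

Rearranging Darcy-Weisbach: V = √(2·ΔP·D/(f·L·ρ)). With ε/D = 0.00048/0.0752 = 0.00638, iterate starting from f = 0.02:
  f = 0.02 → V = √(2·2e+06·0.0752/(0.02·123·1740)) = 8.383 m/s; Re = ρVD/μ = 4.063e+05; f → 0.03305
  f = 0.03305 → V = 6.521 m/s; Re = 3.16e+05; f → 0.03312
Converged (Δf/f < 1%). With the final f = 0.03312: V = √(2·2e+06·0.0752/(0.03312·123·1740)) = 6.514 m/s.
Q = V·A = 6.514·(π/4·0.0752²) = 0.02893 m³/s = 28.9 L/s.

Q ≈ 28.9 L/s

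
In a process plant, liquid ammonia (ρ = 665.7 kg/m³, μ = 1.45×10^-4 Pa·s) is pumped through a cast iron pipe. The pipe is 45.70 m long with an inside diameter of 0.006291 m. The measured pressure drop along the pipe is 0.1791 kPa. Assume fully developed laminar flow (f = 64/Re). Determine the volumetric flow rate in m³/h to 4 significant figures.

For laminar flow, f = 64/Re with Re = ρVD/μ, so Darcy-Weisbach reduces to ΔP = 32μLV/D². Solving for V: V = ΔP·D²/(32μL) = 179.1·(0.006291)²/(32·0.000145·45.7) = 0.03343 m/s.
Check: Re = ρVD/μ = 665.7·0.03343·0.006291/0.000145 = 965.5 < 2300, so the laminar assumption holds.
Q = V·A = 0.03343·(π/4·0.006291²) = 1.039e-06 m³/s = 0.003741 m³/h.

Q ≈ 0.003741 m³/h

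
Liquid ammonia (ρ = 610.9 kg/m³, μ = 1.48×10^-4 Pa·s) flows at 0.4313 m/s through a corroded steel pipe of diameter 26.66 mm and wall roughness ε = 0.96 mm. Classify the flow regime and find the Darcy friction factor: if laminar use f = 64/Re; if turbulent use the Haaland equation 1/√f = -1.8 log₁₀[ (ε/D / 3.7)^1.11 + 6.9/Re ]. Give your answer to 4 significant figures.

f ≈ 0.06249

Re = ρVD/μ = 610.9·0.4313·0.02666/0.000148 = 4.746e+04.
Re > 4000 → turbulent. ε/D = 0.00096/0.02666 = 0.036; Haaland: 1/√f = -1.8 log₁₀[0.00585 + 0.000145] = 4, so f = 0.06249.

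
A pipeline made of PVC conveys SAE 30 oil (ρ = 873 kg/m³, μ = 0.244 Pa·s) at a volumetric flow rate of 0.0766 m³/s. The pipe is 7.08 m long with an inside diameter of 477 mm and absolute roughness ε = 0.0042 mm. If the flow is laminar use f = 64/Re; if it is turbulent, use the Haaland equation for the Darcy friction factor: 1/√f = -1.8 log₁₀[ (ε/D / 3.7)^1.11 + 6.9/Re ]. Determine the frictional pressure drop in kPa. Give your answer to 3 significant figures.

ΔP ≈ 0.104 kPa

Cross-sectional area A = πD²/4 = π(0.477)²/4 = 0.1787 m²; mean velocity V = Q/A = 0.0766/0.1787 = 0.4286 m/s.
Reynolds number Re = ρVD/μ = 873 · 0.4286 · 0.477 / 0.244 = 731.6.
Re < 2300 → laminar flow, so f = 64/Re = 64/731.6 = 0.08749 (the turbulent correlation is not needed).
Darcy-Weisbach: ΔP = f(L/D)(ρV²/2) = 0.08749·(7.08/0.477)·(873·0.4286²/2) = 0.08749·14.84·80.2 = 104.1 Pa.
ΔP = 104.1 Pa = 0.104 kPa.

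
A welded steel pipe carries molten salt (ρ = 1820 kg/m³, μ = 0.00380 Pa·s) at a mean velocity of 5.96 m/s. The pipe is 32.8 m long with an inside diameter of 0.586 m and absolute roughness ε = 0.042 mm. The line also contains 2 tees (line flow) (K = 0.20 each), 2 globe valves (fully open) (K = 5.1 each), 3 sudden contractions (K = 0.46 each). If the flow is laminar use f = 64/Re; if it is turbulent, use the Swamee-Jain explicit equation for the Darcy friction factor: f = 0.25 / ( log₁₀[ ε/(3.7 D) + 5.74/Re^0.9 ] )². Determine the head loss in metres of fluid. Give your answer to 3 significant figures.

Reynolds number Re = ρVD/μ = 1820 · 5.96 · 0.586 / 0.0038 = 1.673e+06.
Re > 4000 → turbulent. Relative roughness ε/D = 4.2e-05/0.586 = 7.17e-05. Swamee-Jain: f = 0.25/(log₁₀[7.17e-05/3.7 + 5.74/1.673e+06^0.9])² = 0.25/(log₁₀[1.94e-05 + 1.44e-05])² = 0.25/(-4.472)² = 0.0125.
Total minor-loss coefficient ΣK = 2·0.2 + 2·5.1 + 3·0.46 = 12.
ΔP = [f·L/D + ΣK]·(ρV²/2) = [0.0125·32.8/0.586 + 12]·(1820·5.96²/2) = [0.6998 + 12]·3.232e+04 = 4.099e+05 Pa.
Head loss h_f = ΔP/(ρg) = 4.099e+05/(1820·9.81) = 23.0 m.

h_f ≈ 23.0 m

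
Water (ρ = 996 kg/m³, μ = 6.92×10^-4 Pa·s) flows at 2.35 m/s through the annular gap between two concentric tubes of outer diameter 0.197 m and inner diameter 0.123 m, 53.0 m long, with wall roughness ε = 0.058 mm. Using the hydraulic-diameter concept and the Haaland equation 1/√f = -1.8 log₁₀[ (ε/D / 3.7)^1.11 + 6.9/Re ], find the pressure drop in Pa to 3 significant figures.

Hydraulic diameter D_h = 4A/P = D_o - D_i = 0.197 - 0.123 = 0.074 m.
Re = ρVD_h/μ = 996·2.35·0.074/0.000692 = 2.503e+05.
ε/D_h = 5.8e-05/0.074 = 0.000784; Haaland gives 1/√f = -1.8 log₁₀[8.35e-05+2.76e-05] = 7.118, so f = 0.01974.
ΔP = f(L/D_h)(ρV²/2) = 0.01974·53/0.074·2750 = 3.888e+04 Pa.

ΔP ≈ 38900 Pa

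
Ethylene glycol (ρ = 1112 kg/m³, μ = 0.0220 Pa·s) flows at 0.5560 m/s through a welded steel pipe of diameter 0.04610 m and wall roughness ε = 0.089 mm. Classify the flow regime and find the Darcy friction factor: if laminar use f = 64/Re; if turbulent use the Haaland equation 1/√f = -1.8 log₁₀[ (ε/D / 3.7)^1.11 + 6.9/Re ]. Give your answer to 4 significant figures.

Re = ρVD/μ = 1112·0.556·0.0461/0.022 = 1296.
Re < 2300 → laminar, so f = 64/Re = 0.0494 (roughness is irrelevant in laminar flow).

f ≈ 0.04940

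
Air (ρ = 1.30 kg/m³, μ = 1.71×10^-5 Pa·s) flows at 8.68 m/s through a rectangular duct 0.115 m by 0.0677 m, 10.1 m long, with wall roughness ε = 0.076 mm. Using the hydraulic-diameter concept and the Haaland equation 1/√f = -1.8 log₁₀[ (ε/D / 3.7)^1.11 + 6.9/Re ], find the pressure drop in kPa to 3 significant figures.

ΔP ≈ 0.134 kPa

Hydraulic diameter D_h = 4A/P = 4·(0.115·0.0677)/(2·(0.115+0.0677)) = 0.03114/0.3654 = 0.08523 m.
Re = ρVD_h/μ = 1.3·8.68·0.08523/1.71e-05 = 5.624e+04.
ε/D_h = 7.6e-05/0.08523 = 0.000892; Haaland gives 1/√f = -1.8 log₁₀[9.64e-05+0.000123] = 6.587, so f = 0.02305.
ΔP = f(L/D_h)(ρV²/2) = 0.02305·10.1/0.08523·48.97 = 133.8 Pa.
ΔP = 0.134 kPa.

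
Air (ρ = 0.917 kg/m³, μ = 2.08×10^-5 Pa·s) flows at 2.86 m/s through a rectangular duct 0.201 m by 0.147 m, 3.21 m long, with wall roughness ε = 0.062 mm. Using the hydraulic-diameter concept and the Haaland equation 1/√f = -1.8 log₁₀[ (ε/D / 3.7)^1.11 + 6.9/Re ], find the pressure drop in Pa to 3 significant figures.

ΔP ≈ 1.84 Pa

Hydraulic diameter D_h = 4A/P = 4·(0.201·0.147)/(2·(0.201+0.147)) = 0.1182/0.696 = 0.1698 m.
Re = ρVD_h/μ = 0.917·2.86·0.1698/2.08e-05 = 2.141e+04.
ε/D_h = 6.2e-05/0.1698 = 0.000365; Haaland gives 1/√f = -1.8 log₁₀[3.58e-05+0.000322] = 6.203, so f = 0.02599.
ΔP = f(L/D_h)(ρV²/2) = 0.02599·3.21/0.1698·3.75 = 1.843 Pa.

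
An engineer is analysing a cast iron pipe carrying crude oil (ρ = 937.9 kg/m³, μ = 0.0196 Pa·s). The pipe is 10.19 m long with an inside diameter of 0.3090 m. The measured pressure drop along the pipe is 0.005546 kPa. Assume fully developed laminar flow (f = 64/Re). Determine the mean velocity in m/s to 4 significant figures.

V ≈ 0.08285 m/s

For laminar flow, f = 64/Re with Re = ρVD/μ, so Darcy-Weisbach reduces to ΔP = 32μLV/D². Solving for V: V = ΔP·D²/(32μL) = 5.546·(0.309)²/(32·0.0196·10.19) = 0.08285 m/s.
Check: Re = ρVD/μ = 937.9·0.08285·0.309/0.0196 = 1225 < 2300, so the laminar assumption holds.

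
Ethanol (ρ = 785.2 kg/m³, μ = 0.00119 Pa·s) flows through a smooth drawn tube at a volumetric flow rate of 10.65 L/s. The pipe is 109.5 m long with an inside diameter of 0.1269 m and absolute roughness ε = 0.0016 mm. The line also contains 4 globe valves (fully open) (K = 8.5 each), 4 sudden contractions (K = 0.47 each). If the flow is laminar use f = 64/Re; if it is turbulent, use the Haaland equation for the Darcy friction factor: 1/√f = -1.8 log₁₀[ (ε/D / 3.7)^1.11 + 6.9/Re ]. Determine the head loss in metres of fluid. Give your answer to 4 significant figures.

h_f ≈ 1.897 m

Q = 10.65 L/s = 10.65/1000 = 0.01065 m³/s.
Cross-sectional area A = πD²/4 = π(0.1269)²/4 = 0.01265 m²; mean velocity V = Q/A = 0.01065/0.01265 = 0.842 m/s.
Reynolds number Re = ρVD/μ = 785.2 · 0.842 · 0.1269 / 0.00119 = 7.051e+04.
Re > 4000 → turbulent. Relative roughness ε/D = 1.6e-06/0.1269 = 1.26e-05. Haaland: 1/√f = -1.8 log₁₀[(1.26e-05/3.7)^1.11 + 6.9/7.051e+04] = -1.8 log₁₀[8.53e-07 + 9.79e-05] = 7.21, so f = 0.01924.
Total minor-loss coefficient ΣK = 4·8.5 + 4·0.47 = 35.9.
ΔP = [f·L/D + ΣK]·(ρV²/2) = [0.01924·109.5/0.1269 + 35.9]·(785.2·0.842²/2) = [16.6 + 35.9]·278.4 = 1.461e+04 Pa.
Head loss h_f = ΔP/(ρg) = 1.461e+04/(785.2·9.81) = 1.897 m.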